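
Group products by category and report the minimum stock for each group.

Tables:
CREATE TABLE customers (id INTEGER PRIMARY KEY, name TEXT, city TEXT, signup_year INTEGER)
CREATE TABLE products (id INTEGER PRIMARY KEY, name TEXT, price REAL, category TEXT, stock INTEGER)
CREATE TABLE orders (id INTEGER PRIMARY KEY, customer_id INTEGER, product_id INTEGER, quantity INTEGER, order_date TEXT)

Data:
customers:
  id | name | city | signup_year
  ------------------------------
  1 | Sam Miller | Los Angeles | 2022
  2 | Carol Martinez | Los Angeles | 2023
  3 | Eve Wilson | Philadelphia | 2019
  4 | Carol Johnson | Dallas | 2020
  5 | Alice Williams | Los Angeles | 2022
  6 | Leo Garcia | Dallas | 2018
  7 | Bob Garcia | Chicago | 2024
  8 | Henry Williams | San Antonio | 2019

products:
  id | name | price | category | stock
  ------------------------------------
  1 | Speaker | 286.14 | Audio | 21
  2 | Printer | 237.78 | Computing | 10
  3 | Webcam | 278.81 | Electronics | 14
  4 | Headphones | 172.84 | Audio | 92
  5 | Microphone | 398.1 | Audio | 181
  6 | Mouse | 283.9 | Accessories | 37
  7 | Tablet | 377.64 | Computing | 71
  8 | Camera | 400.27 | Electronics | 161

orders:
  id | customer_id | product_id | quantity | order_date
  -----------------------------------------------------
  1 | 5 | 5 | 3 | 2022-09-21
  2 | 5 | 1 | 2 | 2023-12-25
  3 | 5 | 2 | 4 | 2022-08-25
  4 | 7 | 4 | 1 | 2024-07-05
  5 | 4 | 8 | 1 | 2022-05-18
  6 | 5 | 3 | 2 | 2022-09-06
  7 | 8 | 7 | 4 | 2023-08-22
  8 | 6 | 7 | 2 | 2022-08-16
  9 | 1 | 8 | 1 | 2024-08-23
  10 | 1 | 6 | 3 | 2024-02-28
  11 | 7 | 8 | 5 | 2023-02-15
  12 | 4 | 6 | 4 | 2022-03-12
SELECT category, MIN(stock) AS min_stock FROM products GROUP BY category

Execution result:
category | min_stock
Accessories | 37
Audio | 21
Computing | 10
Electronics | 14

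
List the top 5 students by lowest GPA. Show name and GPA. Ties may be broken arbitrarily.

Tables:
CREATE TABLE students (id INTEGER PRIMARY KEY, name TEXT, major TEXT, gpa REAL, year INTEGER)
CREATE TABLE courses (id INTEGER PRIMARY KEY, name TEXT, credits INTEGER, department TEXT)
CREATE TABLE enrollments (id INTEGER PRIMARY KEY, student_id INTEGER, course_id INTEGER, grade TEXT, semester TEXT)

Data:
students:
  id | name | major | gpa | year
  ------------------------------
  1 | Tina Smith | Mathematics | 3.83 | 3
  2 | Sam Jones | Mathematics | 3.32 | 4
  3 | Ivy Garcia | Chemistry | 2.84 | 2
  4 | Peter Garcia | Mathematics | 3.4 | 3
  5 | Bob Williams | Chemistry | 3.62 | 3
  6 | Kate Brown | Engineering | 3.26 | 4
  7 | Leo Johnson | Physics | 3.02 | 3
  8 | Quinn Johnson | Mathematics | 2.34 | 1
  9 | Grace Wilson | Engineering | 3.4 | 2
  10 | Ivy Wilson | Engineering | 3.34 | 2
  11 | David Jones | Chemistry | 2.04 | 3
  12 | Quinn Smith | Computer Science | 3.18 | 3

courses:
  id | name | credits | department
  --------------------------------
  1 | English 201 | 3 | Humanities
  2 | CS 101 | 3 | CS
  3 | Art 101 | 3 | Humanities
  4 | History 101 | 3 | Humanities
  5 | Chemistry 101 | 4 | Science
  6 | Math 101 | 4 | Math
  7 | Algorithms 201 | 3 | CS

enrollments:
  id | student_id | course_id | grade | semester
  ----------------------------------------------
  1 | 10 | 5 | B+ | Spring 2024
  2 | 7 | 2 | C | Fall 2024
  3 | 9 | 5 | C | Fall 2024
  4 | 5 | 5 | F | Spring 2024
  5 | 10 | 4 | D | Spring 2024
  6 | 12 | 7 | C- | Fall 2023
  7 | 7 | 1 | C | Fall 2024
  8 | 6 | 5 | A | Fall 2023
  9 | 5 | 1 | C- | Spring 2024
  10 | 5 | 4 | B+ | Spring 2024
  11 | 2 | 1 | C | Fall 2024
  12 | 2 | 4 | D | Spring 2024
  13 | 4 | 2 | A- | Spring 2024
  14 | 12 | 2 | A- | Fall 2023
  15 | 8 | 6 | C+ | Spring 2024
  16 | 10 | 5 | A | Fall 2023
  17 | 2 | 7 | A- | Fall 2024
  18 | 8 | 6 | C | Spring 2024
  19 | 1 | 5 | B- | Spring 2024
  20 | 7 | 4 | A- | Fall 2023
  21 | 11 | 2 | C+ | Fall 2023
SELECT name, gpa FROM students ORDER BY gpa ASC LIMIT 5

Execution result:
name | gpa
David Jones | 2.04
Quinn Johnson | 2.34
Ivy Garcia | 2.84
Leo Johnson | 3.02
Quinn Smith | 3.18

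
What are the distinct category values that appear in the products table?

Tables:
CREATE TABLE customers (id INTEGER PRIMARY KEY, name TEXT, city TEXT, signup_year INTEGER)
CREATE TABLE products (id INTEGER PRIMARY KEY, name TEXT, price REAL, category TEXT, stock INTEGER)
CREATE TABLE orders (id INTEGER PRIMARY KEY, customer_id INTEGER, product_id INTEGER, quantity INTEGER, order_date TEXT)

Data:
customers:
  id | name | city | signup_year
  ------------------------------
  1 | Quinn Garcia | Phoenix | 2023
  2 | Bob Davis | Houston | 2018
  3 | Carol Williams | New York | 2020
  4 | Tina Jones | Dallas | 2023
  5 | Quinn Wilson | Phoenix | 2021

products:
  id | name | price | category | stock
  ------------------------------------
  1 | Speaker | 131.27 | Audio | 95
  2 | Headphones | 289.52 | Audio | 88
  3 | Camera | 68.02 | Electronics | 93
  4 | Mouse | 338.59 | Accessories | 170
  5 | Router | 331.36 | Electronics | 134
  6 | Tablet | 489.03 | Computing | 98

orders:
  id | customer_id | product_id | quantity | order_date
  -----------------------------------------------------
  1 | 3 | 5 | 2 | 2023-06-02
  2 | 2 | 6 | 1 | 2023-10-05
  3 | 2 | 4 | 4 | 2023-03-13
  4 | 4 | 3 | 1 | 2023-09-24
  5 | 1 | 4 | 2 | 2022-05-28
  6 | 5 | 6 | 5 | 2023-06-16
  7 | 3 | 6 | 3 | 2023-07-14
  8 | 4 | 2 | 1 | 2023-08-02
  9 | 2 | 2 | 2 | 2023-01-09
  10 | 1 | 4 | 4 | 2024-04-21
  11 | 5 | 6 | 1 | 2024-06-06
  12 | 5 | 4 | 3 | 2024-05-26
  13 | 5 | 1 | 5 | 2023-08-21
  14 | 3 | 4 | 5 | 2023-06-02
SELECT DISTINCT category FROM products

Execution result:
category
Audio
Electronics
Accessories
Computing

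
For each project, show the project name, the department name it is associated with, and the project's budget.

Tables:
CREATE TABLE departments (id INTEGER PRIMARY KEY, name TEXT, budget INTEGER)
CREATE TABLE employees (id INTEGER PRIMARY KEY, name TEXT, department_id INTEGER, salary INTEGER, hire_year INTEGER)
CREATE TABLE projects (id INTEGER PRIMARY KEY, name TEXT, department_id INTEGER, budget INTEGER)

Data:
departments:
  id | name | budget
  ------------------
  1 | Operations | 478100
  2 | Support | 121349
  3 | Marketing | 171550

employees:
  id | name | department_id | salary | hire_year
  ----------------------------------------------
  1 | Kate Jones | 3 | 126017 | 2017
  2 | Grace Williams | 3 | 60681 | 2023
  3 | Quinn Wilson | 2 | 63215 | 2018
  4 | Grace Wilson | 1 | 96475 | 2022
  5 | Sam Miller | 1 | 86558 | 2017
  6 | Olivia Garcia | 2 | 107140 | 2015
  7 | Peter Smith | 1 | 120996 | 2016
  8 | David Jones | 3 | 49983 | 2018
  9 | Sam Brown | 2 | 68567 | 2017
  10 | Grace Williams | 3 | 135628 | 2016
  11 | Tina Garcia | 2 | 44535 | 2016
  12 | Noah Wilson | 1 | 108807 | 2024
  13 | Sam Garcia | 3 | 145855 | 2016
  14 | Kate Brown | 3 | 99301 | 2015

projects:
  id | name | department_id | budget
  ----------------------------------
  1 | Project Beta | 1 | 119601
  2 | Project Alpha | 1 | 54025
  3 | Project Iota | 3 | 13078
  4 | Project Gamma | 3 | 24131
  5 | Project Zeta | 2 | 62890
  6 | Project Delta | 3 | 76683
SELECT c.name, p.name AS department, c.budget FROM projects c JOIN departments p ON c.department_id = p.id

Execution result:
name | department | budget
Project Beta | Operations | 119601
Project Alpha | Operations | 54025
Project Iota | Marketing | 13078
Project Gamma | Marketing | 24131
Project Zeta | Support | 62890
Project Delta | Marketing | 76683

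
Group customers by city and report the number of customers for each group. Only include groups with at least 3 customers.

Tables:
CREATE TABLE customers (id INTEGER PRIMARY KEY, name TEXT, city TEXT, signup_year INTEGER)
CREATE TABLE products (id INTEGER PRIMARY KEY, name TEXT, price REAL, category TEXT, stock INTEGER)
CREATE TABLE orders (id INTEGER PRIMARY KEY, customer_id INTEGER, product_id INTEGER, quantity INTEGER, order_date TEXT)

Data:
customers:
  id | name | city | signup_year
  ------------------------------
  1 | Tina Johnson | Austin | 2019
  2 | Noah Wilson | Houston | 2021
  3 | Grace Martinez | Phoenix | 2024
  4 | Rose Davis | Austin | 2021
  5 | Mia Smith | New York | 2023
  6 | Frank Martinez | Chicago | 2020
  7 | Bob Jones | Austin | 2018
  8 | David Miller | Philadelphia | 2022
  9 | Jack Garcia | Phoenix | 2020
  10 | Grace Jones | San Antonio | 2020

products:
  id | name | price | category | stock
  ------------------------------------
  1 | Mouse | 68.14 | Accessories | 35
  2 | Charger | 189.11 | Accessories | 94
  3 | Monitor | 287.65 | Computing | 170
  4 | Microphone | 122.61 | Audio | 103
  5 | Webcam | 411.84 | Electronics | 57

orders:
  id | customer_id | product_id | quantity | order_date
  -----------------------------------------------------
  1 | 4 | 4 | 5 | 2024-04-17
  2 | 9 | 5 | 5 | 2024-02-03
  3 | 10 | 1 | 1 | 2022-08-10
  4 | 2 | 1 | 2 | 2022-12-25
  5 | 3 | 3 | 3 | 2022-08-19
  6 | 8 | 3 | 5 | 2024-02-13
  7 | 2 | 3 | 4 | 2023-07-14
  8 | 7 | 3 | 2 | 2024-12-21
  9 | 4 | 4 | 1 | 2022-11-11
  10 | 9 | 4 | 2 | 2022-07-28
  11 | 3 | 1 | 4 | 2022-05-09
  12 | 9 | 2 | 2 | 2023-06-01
SELECT city, COUNT(*) AS n FROM customers GROUP BY city HAVING COUNT(*) >= 3

Execution result:
city | n
Austin | 3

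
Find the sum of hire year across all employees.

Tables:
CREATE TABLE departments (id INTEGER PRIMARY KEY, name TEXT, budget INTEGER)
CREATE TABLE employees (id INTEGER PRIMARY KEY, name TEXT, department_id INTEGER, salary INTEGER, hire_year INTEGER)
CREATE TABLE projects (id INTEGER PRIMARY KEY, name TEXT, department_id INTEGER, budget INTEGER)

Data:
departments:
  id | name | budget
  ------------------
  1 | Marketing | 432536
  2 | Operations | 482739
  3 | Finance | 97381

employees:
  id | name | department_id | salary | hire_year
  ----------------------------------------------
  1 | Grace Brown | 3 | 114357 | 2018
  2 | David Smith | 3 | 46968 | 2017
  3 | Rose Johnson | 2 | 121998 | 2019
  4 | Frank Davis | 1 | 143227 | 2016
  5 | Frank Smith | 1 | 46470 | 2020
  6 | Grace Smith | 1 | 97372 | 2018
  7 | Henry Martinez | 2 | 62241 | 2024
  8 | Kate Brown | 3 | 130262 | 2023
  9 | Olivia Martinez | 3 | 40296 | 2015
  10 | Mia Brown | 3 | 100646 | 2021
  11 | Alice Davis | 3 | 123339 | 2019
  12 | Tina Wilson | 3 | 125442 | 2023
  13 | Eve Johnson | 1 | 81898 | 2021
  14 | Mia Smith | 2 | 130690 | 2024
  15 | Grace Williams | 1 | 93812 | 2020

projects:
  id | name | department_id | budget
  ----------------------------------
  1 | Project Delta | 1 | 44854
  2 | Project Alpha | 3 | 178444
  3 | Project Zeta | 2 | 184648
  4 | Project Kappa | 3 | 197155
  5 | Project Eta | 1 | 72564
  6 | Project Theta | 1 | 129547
SELECT SUM(hire_year) FROM employees

Execution result:
30298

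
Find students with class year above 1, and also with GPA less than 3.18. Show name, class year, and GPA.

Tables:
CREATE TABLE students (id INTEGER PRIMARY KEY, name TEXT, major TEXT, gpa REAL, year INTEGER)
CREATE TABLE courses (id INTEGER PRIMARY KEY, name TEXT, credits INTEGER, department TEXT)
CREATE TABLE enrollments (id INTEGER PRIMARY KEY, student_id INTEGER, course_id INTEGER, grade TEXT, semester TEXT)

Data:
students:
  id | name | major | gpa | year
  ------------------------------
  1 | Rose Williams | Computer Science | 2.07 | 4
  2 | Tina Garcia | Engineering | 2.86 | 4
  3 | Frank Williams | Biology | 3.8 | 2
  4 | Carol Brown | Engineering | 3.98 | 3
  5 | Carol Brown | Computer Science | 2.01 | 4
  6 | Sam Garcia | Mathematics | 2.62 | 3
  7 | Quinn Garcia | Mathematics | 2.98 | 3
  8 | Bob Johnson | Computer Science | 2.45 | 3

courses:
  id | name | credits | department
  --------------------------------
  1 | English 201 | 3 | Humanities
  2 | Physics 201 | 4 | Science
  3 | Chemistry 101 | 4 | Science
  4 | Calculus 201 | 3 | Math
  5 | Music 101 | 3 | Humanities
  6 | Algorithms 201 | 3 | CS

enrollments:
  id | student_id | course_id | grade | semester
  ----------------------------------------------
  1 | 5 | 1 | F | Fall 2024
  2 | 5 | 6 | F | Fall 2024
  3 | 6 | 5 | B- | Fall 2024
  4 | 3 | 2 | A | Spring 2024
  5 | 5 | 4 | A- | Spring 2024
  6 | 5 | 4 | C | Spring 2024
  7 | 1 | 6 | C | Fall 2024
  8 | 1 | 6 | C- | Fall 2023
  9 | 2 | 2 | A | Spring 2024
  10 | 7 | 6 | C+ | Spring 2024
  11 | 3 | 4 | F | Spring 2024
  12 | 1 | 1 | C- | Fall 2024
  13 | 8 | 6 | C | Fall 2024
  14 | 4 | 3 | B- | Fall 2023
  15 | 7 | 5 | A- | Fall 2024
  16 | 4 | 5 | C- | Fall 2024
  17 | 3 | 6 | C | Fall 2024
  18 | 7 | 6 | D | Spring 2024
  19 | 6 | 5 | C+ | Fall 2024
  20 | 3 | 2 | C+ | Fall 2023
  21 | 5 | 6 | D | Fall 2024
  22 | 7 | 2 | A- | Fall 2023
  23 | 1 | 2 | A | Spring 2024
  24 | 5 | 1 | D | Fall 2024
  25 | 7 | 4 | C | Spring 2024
SELECT name, year, gpa FROM students WHERE year > 1 AND gpa < 3.18

Execution result:
name | year | gpa
Rose Williams | 4 | 2.07
Tina Garcia | 4 | 2.86
Carol Brown | 4 | 2.01
Sam Garcia | 3 | 2.62
Quinn Garcia | 3 | 2.98
Bob Johnson | 3 | 2.45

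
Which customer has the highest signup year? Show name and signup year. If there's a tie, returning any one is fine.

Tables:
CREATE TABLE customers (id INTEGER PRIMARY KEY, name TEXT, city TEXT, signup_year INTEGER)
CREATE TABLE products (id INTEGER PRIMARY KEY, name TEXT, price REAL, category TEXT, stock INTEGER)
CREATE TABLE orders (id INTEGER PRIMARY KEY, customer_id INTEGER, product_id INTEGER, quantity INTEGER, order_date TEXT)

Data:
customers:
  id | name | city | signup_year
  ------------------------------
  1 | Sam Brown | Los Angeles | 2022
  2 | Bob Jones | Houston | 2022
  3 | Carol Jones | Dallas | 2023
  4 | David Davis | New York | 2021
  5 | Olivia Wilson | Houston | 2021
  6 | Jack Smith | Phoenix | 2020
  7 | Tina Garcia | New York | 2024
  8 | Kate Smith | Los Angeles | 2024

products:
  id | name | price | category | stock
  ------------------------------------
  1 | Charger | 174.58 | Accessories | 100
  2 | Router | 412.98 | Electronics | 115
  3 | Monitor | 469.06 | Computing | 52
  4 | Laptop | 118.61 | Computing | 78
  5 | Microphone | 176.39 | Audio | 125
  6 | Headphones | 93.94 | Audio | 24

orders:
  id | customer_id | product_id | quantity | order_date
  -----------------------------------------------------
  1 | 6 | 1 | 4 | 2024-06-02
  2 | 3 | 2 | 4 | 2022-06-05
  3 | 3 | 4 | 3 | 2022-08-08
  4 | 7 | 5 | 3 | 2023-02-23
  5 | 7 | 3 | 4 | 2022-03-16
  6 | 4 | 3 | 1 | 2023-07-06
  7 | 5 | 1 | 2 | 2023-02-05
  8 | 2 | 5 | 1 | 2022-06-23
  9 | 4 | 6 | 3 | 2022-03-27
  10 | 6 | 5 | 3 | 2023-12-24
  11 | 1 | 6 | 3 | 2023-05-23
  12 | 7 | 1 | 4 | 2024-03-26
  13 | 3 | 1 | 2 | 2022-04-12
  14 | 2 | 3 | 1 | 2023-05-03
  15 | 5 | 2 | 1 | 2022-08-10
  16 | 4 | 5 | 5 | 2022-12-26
SELECT name, signup_year FROM customers ORDER BY signup_year DESC LIMIT 1

Execution result:
name | signup_year
Tina Garcia | 2024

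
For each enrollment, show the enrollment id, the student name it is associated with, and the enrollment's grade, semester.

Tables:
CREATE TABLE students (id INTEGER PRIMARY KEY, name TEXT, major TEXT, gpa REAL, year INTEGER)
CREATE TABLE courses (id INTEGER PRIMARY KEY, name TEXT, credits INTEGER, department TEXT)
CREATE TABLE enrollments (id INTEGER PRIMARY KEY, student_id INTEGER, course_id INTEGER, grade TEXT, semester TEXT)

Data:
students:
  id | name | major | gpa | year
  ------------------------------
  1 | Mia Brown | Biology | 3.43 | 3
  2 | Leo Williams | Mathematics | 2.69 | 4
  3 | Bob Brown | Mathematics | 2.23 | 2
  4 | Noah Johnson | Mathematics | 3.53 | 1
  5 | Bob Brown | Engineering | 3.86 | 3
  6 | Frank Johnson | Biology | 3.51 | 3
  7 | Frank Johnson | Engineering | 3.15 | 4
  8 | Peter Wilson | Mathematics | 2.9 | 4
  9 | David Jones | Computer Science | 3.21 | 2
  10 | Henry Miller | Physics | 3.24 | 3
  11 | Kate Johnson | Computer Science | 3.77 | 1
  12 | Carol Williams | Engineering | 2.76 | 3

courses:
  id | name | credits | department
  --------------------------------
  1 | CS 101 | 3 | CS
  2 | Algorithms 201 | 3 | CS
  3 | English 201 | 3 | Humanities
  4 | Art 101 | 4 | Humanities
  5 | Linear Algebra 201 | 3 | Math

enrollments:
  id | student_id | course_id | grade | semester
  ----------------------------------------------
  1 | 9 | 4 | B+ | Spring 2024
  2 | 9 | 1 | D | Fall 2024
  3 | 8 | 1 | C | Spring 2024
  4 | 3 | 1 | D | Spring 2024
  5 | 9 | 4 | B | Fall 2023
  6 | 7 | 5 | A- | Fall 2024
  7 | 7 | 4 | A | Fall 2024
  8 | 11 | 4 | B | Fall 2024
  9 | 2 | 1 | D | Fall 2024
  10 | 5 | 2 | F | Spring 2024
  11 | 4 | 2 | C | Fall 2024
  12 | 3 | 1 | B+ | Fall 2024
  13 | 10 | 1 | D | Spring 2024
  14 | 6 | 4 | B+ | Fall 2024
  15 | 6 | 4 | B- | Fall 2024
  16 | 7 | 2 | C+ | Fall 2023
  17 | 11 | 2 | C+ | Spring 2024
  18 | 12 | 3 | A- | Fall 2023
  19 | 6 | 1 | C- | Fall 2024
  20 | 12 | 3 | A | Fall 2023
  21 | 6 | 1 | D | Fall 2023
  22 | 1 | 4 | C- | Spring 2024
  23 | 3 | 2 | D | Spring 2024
SELECT c.id, p.name AS student, c.grade, c.semester FROM enrollments c JOIN students p ON c.student_id = p.id

Execution result:
id | student | grade | semester
1 | David Jones | B+ | Spring 2024
2 | David Jones | D | Fall 2024
3 | Peter Wilson | C | Spring 2024
4 | Bob Brown | D | Spring 2024
5 | David Jones | B | Fall 2023
6 | Frank Johnson | A- | Fall 2024
7 | Frank Johnson | A | Fall 2024
8 | Kate Johnson | B | Fall 2024
9 | Leo Williams | D | Fall 2024
10 | Bob Brown | F | Spring 2024
11 | Noah Johnson | C | Fall 2024
12 | Bob Brown | B+ | Fall 2024
13 | Henry Miller | D | Spring 2024
14 | Frank Johnson | B+ | Fall 2024
15 | Frank Johnson | B- | Fall 2024
16 | Frank Johnson | C+ | Fall 2023
17 | Kate Johnson | C+ | Spring 2024
18 | Carol Williams | A- | Fall 2023
19 | Frank Johnson | C- | Fall 2024
20 | Carol Williams | A | Fall 2023
21 | Frank Johnson | D | Fall 2023
22 | Mia Brown | C- | Spring 2024
23 | Bob Brown | D | Spring 2024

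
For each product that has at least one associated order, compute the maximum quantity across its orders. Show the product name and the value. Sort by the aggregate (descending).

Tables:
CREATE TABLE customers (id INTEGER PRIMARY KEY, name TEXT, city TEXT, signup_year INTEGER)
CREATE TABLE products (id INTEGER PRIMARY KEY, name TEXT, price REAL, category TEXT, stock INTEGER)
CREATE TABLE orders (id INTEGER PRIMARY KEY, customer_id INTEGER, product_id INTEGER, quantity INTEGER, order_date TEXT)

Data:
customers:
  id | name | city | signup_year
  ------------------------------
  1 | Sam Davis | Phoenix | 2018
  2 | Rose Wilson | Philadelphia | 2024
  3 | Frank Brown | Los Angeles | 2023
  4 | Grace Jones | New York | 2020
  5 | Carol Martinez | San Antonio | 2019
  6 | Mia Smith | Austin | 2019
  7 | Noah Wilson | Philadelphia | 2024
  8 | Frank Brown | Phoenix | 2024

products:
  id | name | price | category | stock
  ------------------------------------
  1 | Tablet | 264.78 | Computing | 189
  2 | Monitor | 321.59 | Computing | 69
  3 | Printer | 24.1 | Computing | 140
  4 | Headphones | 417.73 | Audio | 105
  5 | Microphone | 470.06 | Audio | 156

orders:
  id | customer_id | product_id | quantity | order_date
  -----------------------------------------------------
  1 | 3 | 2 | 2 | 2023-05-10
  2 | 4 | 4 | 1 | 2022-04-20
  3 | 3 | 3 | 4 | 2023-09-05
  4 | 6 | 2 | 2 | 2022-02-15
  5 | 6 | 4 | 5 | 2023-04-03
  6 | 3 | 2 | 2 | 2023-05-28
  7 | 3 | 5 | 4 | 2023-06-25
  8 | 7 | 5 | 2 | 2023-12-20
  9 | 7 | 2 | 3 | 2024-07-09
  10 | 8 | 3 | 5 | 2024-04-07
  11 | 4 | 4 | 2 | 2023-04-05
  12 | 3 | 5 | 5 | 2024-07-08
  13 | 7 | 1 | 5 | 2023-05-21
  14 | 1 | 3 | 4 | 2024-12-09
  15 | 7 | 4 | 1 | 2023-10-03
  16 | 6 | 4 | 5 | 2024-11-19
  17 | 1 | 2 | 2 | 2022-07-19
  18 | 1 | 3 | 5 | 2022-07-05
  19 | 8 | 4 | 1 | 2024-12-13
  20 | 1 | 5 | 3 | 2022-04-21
SELECT p.name, MAX(c.quantity) AS max_quantity FROM orders c JOIN products p ON c.product_id = p.id GROUP BY p.id, p.name ORDER BY max_quantity DESC

Execution result:
name | max_quantity
Tablet | 5
Printer | 5
Headphones | 5
Microphone | 5
Monitor | 3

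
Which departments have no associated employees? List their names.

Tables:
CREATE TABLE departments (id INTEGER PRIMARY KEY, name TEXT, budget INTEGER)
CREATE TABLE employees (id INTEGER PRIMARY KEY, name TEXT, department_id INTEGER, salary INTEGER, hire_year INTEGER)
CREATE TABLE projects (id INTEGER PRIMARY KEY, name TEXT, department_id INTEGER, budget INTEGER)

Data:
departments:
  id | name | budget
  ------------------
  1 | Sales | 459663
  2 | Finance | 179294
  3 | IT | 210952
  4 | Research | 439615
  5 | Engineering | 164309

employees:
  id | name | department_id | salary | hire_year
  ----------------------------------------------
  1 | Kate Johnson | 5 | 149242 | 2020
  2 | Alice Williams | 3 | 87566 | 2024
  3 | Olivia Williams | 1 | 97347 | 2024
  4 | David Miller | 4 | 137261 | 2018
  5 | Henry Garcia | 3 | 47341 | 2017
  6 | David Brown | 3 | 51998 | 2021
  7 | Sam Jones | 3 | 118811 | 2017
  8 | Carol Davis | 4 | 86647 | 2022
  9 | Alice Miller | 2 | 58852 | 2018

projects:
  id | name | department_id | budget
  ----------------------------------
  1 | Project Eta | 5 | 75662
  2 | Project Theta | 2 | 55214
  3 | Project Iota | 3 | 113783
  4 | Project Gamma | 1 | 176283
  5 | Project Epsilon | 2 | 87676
SELECT p.name FROM departments p LEFT JOIN employees c ON c.department_id = p.id WHERE c.id IS NULL

Execution result:
(no rows)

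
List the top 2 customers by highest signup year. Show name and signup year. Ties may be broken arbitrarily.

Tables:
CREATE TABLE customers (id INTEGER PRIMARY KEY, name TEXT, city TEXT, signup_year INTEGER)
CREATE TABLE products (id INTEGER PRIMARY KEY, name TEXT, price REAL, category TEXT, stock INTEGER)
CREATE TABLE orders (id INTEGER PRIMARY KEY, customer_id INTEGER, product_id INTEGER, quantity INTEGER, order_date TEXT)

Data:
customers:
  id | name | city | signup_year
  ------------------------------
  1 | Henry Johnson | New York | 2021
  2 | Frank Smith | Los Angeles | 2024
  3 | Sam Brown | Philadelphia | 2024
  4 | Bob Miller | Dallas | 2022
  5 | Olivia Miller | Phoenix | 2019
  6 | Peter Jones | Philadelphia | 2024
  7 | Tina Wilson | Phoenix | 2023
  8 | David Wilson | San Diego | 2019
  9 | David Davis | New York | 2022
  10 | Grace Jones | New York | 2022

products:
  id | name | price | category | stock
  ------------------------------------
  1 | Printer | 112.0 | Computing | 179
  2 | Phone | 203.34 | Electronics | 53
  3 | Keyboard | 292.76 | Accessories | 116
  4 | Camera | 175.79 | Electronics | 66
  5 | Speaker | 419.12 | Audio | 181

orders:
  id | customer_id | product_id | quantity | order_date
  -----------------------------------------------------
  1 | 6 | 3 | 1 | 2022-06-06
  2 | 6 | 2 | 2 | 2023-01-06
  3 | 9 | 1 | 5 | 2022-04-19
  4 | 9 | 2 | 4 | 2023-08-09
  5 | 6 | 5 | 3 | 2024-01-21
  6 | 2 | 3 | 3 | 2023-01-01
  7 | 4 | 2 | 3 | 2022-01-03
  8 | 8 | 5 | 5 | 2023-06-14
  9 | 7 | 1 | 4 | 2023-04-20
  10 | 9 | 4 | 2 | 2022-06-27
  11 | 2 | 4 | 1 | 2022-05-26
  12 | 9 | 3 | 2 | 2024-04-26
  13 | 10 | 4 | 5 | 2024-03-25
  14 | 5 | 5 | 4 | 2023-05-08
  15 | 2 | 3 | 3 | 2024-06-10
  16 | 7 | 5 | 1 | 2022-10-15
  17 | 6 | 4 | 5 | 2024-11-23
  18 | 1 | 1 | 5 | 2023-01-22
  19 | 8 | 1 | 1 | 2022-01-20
SELECT name, signup_year FROM customers ORDER BY signup_year DESC LIMIT 2

Execution result:
name | signup_year
Frank Smith | 2024
Sam Brown | 2024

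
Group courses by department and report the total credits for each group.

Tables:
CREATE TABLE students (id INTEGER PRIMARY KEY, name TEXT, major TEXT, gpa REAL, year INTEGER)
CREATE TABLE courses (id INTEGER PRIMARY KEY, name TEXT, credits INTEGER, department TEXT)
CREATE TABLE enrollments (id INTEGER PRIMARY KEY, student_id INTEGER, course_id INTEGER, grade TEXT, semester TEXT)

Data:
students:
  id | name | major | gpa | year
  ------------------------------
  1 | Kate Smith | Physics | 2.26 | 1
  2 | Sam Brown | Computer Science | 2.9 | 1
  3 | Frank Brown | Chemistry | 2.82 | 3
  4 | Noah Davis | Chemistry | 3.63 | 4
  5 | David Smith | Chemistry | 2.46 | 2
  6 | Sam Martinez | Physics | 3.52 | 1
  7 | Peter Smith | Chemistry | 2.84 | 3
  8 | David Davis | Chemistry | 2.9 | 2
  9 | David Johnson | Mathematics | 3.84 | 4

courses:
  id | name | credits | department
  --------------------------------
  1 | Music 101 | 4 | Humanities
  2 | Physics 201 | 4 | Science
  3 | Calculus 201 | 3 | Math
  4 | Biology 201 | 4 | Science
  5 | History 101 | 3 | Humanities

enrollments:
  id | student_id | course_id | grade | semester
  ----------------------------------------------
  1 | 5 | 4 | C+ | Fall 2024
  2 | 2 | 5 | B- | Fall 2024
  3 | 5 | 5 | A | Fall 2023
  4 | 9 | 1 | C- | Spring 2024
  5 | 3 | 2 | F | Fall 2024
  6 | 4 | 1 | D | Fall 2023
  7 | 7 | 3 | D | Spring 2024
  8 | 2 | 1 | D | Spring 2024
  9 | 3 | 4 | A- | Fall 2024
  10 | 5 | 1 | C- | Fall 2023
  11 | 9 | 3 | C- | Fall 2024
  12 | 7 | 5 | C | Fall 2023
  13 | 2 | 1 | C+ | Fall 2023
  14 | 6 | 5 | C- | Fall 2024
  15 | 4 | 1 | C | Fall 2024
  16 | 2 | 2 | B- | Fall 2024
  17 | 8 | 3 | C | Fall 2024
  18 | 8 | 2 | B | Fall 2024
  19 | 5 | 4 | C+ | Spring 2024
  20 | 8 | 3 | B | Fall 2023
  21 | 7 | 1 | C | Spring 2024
SELECT department, SUM(credits) AS sum_credits FROM courses GROUP BY department

Execution result:
department | sum_credits
Humanities | 7
Math | 3
Science | 8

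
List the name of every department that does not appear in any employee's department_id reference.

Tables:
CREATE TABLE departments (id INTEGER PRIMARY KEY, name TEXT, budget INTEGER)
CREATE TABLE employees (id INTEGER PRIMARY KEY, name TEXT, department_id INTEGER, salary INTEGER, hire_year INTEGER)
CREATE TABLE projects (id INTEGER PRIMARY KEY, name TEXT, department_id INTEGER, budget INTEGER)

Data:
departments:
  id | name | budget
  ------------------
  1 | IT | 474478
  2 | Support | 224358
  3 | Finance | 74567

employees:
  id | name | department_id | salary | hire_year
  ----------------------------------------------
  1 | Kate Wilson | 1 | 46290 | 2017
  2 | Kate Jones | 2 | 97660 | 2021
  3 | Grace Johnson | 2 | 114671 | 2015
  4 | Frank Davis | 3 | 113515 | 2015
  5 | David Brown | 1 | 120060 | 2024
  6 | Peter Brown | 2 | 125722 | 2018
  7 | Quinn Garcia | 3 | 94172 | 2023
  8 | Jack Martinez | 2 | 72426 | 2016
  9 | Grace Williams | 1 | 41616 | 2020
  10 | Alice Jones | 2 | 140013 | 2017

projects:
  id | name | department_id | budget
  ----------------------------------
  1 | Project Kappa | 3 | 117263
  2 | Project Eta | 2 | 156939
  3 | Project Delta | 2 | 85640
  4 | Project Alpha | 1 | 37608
SELECT p.name FROM departments p LEFT JOIN employees c ON c.department_id = p.id WHERE c.id IS NULL

Execution result:
(no rows)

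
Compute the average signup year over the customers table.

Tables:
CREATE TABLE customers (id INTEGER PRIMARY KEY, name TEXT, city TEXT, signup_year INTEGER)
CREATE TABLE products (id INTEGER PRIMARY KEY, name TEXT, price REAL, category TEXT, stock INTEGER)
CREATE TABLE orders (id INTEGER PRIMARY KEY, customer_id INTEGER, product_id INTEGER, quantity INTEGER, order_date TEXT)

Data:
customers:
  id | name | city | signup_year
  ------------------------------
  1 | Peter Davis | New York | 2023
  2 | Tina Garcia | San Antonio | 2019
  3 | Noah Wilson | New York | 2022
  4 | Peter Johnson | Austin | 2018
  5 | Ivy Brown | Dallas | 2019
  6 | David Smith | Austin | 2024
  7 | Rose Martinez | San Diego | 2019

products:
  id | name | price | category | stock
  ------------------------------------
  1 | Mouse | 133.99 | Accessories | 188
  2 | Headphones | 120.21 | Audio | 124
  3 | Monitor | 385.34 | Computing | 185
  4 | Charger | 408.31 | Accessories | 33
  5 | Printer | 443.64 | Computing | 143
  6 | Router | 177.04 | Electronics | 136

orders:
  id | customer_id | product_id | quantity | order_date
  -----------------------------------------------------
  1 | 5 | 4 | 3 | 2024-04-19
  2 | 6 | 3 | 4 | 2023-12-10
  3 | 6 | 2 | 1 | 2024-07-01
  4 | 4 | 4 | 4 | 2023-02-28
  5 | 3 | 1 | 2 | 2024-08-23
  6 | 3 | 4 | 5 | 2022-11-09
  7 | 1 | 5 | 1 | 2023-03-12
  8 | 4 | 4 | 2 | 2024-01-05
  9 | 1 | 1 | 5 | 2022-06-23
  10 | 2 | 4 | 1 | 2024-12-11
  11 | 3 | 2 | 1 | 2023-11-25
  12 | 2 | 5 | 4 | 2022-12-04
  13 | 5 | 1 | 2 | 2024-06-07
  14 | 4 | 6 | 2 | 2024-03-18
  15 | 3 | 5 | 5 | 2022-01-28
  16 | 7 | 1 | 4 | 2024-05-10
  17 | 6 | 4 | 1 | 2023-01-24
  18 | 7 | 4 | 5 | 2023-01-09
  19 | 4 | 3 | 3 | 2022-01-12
SELECT AVG(signup_year) FROM customers

Execution result:
2020.57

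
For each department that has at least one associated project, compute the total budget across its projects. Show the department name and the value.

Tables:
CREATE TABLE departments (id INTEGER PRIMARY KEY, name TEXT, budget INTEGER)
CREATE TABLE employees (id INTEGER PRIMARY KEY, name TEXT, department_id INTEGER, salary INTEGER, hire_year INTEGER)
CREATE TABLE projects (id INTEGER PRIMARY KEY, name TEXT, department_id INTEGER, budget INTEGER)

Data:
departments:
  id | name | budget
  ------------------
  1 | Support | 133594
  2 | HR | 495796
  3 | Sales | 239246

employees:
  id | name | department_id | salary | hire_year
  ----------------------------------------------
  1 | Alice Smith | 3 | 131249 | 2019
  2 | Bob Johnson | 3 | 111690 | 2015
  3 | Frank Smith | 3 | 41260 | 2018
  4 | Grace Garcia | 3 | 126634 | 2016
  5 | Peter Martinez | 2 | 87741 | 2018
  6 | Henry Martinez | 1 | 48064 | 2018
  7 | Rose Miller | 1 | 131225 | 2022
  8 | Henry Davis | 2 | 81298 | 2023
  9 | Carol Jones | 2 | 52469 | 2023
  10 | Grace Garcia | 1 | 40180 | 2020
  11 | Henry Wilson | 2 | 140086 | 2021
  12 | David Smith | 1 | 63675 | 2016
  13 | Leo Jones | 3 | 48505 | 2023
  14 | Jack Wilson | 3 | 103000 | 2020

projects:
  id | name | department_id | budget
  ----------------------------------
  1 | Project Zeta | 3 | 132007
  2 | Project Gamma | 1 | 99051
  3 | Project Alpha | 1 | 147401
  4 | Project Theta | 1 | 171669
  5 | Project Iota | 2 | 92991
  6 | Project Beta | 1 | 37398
SELECT p.name, SUM(c.budget) AS sum_budget FROM projects c JOIN departments p ON c.department_id = p.id GROUP BY p.id, p.name

Execution result:
name | sum_budget
Support | 455519
HR | 92991
Sales | 132007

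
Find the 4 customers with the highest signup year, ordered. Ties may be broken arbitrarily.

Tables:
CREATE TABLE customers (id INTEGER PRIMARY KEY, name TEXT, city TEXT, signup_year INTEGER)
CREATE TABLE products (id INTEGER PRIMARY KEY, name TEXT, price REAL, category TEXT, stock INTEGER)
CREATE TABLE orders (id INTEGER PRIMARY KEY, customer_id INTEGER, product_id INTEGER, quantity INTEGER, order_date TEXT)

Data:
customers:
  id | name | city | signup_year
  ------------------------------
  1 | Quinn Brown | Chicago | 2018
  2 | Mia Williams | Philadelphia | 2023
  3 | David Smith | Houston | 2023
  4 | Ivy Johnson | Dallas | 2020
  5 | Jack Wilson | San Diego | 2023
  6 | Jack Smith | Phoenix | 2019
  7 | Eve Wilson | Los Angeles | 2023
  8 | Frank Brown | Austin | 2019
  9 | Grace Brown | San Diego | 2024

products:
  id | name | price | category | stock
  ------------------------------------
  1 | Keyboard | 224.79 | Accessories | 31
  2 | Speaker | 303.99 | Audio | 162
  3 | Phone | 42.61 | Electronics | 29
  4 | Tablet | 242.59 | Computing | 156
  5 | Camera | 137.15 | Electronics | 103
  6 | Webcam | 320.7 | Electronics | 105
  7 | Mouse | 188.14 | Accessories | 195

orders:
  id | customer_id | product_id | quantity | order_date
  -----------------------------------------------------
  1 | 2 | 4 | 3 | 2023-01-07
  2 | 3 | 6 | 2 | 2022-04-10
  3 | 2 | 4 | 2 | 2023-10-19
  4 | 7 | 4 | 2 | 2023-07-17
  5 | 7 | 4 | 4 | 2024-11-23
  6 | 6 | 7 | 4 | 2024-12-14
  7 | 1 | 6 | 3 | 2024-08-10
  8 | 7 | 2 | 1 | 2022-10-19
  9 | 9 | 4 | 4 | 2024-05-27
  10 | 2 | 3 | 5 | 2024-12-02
SELECT name, signup_year FROM customers ORDER BY signup_year DESC LIMIT 4

Execution result:
name | signup_year
Grace Brown | 2024
Mia Williams | 2023
David Smith | 2023
Jack Wilson | 2023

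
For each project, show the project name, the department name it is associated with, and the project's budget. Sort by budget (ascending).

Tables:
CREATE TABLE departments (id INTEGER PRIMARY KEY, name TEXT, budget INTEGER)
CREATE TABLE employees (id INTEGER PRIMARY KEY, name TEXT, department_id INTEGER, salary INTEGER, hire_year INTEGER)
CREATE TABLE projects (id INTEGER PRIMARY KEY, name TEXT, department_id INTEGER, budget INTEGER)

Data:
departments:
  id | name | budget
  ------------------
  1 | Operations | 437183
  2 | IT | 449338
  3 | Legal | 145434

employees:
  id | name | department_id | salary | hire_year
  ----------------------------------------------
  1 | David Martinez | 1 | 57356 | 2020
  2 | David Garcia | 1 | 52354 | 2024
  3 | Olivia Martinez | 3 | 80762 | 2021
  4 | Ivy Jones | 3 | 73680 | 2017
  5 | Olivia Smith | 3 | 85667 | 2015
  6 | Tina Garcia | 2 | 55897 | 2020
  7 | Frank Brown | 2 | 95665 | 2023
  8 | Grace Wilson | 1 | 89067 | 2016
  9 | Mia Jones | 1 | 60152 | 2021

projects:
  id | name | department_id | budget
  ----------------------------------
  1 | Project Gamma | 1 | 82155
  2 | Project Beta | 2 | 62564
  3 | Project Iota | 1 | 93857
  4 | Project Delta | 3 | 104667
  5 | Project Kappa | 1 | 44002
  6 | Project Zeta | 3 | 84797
SELECT c.name, p.name AS department, c.budget FROM projects c JOIN departments p ON c.department_id = p.id ORDER BY c.budget ASC

Execution result:
name | department | budget
Project Kappa | Operations | 44002
Project Beta | IT | 62564
Project Gamma | Operations | 82155
Project Zeta | Legal | 84797
Project Iota | Operations | 93857
Project Delta | Legal | 104667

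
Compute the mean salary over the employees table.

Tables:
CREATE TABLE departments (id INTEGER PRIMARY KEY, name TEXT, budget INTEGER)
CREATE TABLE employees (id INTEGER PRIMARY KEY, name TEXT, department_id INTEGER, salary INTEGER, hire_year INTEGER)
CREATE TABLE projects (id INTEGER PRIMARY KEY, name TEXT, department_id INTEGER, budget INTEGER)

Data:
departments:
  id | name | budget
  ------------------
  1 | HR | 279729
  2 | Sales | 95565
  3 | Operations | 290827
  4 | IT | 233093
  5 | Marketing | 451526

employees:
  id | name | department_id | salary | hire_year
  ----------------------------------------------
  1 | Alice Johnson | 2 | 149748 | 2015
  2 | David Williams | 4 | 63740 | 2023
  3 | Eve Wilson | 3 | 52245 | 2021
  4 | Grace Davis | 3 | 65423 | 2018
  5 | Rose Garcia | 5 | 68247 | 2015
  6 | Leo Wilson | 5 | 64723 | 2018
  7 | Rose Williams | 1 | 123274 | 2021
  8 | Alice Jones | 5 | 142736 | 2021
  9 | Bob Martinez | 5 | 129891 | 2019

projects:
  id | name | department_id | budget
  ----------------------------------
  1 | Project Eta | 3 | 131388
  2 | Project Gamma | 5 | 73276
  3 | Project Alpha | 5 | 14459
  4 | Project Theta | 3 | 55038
SELECT AVG(salary) FROM employees

Execution result:
95558.56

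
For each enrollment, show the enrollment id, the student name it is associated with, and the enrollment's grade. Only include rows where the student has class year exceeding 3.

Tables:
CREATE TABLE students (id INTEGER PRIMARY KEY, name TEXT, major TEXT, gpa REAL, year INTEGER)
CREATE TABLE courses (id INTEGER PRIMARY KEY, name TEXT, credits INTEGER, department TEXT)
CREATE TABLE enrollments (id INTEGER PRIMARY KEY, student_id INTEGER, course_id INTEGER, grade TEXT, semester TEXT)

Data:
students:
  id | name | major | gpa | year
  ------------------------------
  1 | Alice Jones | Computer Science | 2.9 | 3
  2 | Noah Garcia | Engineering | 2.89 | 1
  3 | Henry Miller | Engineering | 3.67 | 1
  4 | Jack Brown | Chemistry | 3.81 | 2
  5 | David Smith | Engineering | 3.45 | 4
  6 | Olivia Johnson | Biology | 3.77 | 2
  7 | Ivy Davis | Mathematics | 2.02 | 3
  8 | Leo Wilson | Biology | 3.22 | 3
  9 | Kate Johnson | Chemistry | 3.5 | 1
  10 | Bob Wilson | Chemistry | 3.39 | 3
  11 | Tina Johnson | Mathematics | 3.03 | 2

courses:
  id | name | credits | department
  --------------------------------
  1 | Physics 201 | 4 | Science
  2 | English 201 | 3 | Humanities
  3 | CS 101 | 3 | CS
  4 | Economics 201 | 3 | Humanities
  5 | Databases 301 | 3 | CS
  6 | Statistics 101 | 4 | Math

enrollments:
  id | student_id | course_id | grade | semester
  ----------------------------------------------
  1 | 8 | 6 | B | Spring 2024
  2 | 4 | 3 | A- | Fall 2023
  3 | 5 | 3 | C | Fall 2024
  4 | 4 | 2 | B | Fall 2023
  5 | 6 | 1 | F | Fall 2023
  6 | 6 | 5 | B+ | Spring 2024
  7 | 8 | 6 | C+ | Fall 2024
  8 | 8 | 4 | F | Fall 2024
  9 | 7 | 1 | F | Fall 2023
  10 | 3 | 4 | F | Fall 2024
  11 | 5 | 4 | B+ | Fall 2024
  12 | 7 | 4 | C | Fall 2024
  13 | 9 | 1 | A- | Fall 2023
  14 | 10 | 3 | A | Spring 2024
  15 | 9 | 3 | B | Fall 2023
SELECT c.id, p.name AS student, c.grade FROM enrollments c JOIN students p ON c.student_id = p.id WHERE p.year > 3

Execution result:
id | student | grade
3 | David Smith | C
11 | David Smith | B+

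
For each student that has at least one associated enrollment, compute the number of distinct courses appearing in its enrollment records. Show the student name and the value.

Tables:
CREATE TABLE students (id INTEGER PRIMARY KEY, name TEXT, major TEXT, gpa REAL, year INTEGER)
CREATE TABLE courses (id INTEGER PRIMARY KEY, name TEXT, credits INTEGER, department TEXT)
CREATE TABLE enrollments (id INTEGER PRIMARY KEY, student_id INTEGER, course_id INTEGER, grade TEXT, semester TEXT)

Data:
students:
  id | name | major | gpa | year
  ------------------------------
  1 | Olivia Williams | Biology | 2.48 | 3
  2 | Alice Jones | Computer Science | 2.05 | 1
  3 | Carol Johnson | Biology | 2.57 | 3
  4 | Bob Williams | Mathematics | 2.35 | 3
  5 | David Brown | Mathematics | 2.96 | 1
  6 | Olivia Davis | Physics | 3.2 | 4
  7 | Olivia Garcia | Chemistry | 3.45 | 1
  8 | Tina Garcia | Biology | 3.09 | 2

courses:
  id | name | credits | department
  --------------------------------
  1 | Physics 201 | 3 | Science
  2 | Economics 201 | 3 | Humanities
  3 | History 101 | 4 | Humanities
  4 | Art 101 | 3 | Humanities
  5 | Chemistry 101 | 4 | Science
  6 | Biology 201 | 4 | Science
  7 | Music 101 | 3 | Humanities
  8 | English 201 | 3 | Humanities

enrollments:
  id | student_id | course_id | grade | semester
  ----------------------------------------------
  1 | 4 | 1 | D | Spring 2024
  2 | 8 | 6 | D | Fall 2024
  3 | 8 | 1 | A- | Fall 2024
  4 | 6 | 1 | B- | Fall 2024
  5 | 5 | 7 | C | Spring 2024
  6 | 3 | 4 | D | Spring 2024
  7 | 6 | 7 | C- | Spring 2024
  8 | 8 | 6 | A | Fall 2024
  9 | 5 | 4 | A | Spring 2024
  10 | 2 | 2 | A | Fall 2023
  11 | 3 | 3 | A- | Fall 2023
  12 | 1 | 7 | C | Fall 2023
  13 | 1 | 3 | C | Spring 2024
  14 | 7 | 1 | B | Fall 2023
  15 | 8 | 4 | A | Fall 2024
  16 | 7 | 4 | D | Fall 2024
SELECT p.name, COUNT(DISTINCT c.course_id) AS distinct_course_count FROM enrollments c JOIN students p ON c.student_id = p.id GROUP BY p.id, p.name

Execution result:
name | distinct_course_count
Olivia Williams | 2
Alice Jones | 1
Carol Johnson | 2
Bob Williams | 1
David Brown | 2
Olivia Davis | 2
Olivia Garcia | 2
Tina Garcia | 3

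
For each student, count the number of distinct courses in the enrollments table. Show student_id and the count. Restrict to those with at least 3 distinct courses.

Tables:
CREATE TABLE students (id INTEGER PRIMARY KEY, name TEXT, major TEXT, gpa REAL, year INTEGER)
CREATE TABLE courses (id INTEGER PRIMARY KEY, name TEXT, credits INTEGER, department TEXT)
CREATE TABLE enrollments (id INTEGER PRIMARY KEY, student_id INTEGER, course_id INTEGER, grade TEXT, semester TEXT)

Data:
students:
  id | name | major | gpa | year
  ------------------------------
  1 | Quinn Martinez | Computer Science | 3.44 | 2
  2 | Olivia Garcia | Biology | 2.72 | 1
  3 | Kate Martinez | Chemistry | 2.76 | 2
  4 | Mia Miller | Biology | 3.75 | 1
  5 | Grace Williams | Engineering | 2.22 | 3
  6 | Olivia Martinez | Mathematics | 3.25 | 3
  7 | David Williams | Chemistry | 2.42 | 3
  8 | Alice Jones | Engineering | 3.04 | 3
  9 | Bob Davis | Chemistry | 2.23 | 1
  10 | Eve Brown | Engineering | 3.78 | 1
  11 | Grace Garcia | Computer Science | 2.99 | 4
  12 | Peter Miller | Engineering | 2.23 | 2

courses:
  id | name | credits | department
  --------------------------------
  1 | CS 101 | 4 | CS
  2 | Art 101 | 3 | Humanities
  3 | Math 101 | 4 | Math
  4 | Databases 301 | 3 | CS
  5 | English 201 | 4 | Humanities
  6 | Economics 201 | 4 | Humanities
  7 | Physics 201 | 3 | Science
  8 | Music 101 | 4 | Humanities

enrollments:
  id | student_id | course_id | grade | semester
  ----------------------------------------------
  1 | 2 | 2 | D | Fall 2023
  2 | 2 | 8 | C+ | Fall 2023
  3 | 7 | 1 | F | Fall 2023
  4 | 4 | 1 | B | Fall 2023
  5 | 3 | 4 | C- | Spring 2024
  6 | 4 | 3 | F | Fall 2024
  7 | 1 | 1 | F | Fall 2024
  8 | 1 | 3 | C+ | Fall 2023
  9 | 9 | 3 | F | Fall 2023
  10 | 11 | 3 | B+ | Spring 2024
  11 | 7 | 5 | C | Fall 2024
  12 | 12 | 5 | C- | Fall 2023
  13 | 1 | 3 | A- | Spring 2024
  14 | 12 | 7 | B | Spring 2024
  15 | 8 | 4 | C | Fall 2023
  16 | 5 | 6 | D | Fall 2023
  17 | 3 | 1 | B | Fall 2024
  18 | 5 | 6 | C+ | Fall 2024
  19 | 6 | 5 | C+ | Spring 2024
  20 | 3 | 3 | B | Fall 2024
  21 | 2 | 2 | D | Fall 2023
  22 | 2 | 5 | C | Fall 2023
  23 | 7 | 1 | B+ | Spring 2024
SELECT student_id, COUNT(DISTINCT course_id) AS distinct_course_count FROM enrollments GROUP BY student_id HAVING COUNT(DISTINCT course_id) >= 3

Execution result:
student_id | distinct_course_count
2 | 3
3 | 3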